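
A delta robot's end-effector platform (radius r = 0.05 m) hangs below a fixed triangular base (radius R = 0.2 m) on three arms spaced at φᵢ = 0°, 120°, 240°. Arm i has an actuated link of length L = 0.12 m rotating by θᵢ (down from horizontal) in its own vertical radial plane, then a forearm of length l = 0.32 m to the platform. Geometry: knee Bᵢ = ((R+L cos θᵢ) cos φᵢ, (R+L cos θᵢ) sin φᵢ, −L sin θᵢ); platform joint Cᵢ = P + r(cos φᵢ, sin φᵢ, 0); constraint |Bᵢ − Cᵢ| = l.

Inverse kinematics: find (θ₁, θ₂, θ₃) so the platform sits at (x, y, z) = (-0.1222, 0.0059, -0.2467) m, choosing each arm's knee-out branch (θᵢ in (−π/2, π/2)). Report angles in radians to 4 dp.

θ₁ = 1.3966, θ₂ = 0.1743, θ₃ = 0.2618

φ1=0.0° → target in arm frame (-0.1222, 0.0059)
  A=0.2722, B=-0.2467, C=(l²−L²−A²−y'²−z²)/(2L)=-0.1958
  γ=atan2(-0.2467,0.2722)=-0.7363;  ψ=arccos(-0.5330)=2.1329;  θ1=γ+ψ≈1.3966
φ2=120.0° → target in arm frame (0.0662, 0.1029)
  e−x'=0.0838;  (l²−L²−(e−x')²−y'²−z²)/2L = 0.0397
  √(A²+B²)=0.2605;  θ2 = -1.2434+1.4177 ≈ 0.1743
φ3=240.0° → target in arm frame (0.0560, -0.1088)
  A cos θ + B sin θ = C:  0.0940·cos θ + -0.2467·sin θ = 0.0270
  γ=atan2(-0.2467,0.0940)=-1.2067;  ψ=arccos(0.1021)=1.4685;  θ3=γ+ψ≈0.2618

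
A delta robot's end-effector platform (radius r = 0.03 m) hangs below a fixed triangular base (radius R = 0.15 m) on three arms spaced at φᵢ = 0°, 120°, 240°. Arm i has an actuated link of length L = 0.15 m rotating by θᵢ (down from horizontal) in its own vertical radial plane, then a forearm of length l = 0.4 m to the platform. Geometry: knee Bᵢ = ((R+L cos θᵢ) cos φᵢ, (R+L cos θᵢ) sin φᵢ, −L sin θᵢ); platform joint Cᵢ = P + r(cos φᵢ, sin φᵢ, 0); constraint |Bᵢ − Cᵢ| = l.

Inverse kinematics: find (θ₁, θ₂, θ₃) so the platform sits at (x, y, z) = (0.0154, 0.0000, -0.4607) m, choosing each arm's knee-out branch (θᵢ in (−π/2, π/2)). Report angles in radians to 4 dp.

θ₁ = 0.8725, θ₂ = 0.9598, θ₃ = 0.9598

φ1=0.0° → target in arm frame (0.0154, 0.0000)
  A=0.1046, B=-0.4607, C=(l²−L²−A²−y'²−z²)/(2L)=-0.2856
  θ1 = atan2(B,A) + arccos(C/0.4724) = 0.8725
rotate P by −φ2: (-0.0077, -0.0133, -0.4607)
  A=0.1277, B=-0.4607, C=(l²−L²−A²−y'²−z²)/(2L)=-0.3041
  √(A²+B²)=0.4781;  θ2 = -1.3004+2.2602 ≈ 0.9598
φ3=240.0° → target in arm frame (-0.0077, 0.0133)
  e−x'=0.1277;  (l²−L²−(e−x')²−y'²−z²)/2L = -0.3041
  √(A²+B²)=0.4781;  θ3 = -1.3004+2.2602 ≈ 0.9598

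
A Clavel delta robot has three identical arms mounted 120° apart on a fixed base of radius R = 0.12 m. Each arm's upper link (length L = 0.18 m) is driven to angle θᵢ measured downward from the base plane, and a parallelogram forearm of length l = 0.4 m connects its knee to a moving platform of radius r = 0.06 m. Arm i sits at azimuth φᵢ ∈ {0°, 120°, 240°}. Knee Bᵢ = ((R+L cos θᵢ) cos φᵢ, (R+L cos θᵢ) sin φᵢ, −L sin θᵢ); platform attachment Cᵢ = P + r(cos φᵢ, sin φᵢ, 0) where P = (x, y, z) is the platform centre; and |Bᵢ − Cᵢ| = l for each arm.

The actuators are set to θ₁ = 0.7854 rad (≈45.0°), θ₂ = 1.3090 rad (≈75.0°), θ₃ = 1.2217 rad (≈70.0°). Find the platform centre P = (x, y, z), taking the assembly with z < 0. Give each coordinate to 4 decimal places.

centre 1 = (0.1873·cos0.0°, 0.1873·sin0.0°, -0.1273) = (0.1873, 0.0000, -0.1273)
centre 2 = (0.1066·cos120.0°, 0.1066·sin120.0°, -0.1739) = (-0.0533, 0.0923, -0.1739)
centre 3 = (0.1216·cos240.0°, 0.1216·sin240.0°, -0.1691) = (-0.0608, -0.1053, -0.1691)
|centre ₂|²−|centre ₁|² = -0.0097;  |centre ₃|²−|centre ₁|² = -0.0079
[-0.4811 0.1846 -0.0932]·P = -0.0097;  [-0.4961 -0.2106 -0.0837]·P = -0.0079
Cramer: x(z) = 0.0181-0.1818z;  y(z) = -0.0052+0.0308z
quadratic in z: (1.0340)z²+(0.3158)z+(-0.1152)=0, √Δ=0.7589 → z ∈ {-0.5197, 0.2143}; z = -0.5197 (taking z<0)
x = 0.1126, y = -0.0212

(0.1126, -0.0212, -0.5197)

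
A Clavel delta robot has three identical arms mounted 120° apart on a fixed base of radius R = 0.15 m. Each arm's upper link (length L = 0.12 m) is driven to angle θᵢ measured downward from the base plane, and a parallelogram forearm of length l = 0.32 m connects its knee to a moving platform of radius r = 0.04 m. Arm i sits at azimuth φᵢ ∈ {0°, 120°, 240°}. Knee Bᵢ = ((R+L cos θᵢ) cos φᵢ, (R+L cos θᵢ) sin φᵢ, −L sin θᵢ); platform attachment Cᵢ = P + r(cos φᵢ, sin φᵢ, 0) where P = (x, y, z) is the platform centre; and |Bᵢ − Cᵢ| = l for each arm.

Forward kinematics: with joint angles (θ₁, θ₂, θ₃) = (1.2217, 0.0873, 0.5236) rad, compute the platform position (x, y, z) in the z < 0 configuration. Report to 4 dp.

(-0.1139, 0.0393, -0.2879)

centre 1 = (0.1510·cos0.0°, 0.1510·sin0.0°, -0.1128) = (0.1510, 0.0000, -0.1128)
centre 2 = (0.2295·cos120.0°, 0.2295·sin120.0°, -0.0105) = (-0.1148, 0.1988, -0.0105)
φ3=240.0°: virtual centre (-0.1070, -0.1853, -0.0600), radius l
|centre ₂|²−|centre ₁|² = 0.0173;  |centre ₃|²−|centre ₁|² = 0.0138
plane₁₂: -0.5316x+0.3976y+0.2046z = 0.0173
Cramer: x(z) = -0.0296+0.2928z;  y(z) = 0.0039-0.1230z
into |P−centre ₁|² = l²: 1.1009z² + 0.1188z + -0.0570 = 0;  Δ = 0.2653;  z = -0.2879 or 0.1800 → z<0 root = -0.2879
x = -0.1139, y = 0.0393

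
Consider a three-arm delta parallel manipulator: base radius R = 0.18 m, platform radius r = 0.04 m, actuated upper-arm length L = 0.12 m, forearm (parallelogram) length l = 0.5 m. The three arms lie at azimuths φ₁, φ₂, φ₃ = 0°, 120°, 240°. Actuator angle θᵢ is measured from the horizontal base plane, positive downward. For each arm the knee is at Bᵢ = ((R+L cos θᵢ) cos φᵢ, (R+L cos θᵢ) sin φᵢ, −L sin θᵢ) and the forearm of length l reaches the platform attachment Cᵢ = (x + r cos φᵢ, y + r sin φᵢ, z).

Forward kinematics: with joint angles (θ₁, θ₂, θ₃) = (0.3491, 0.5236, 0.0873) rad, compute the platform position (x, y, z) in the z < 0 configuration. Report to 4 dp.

(-0.0057, -0.0578, -0.4651)

φ1=0.0°: virtual centre (0.2528, 0.0000, -0.0410), radius l
arm 2 at φ=120.0°: e+L cos θ2 = 0.2439;  O2 = (-0.1220, 0.2112, -0.0600)
φ3=240.0°: virtual centre (-0.1298, -0.2248, -0.0105), radius l
eliminate P² terms by subtracting sphere 1 from 2 and 3
[-0.7494 0.4225 -0.0379]·P = -0.0025;  [-0.7651 -0.4495 0.0612]·P = 0.0019
det = 0.6601;  x = 0.0005+0.0133z,  y = -0.0050+0.1134z
into |P−O₁|² = l²: 1.0130z² + 0.0742z + -0.1846 = 0;  Δ = 0.7537;  z = -0.4651 or 0.3919 → z<0 root = -0.4651
x = -0.0057, y = -0.0578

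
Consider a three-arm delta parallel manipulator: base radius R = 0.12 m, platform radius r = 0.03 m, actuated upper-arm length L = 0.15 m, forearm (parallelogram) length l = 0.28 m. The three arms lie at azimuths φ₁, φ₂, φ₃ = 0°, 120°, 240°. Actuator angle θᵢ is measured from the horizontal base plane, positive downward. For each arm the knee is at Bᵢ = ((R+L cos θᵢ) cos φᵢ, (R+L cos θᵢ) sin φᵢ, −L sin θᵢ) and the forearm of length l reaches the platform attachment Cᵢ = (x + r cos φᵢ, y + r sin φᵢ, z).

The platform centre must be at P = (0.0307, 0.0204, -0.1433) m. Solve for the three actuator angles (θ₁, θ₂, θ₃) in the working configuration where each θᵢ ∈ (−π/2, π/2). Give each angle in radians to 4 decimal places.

φ1=0.0° → target in arm frame (0.0307, 0.0204)
  e−x'=0.0593;  (l²−L²−(e−x')²−y'²−z²)/2L = 0.1048
  θ1 = atan2(B,A) + arccos(C/0.1551) = -0.3494
arm 2 (φ=120.0°): x'=0.0023, y'=-0.0368
  e−x'=0.0877;  (l²−L²−(e−x')²−y'²−z²)/2L = 0.0877
  γ=atan2(-0.1433,0.0877)=-1.0217;  ψ=arccos(0.5223)=1.0213;  θ2=γ+ψ≈-0.0004
φ3=240.0° → target in arm frame (-0.0330, 0.0164)
  A=0.1230, B=-0.1433, C=(l²−L²−A²−y'²−z²)/(2L)=0.0665
  θ3 = atan2(B,A) + arccos(C/0.1889) = 0.3493

θ₁ = -0.3494, θ₂ = -0.0004, θ₃ = 0.3493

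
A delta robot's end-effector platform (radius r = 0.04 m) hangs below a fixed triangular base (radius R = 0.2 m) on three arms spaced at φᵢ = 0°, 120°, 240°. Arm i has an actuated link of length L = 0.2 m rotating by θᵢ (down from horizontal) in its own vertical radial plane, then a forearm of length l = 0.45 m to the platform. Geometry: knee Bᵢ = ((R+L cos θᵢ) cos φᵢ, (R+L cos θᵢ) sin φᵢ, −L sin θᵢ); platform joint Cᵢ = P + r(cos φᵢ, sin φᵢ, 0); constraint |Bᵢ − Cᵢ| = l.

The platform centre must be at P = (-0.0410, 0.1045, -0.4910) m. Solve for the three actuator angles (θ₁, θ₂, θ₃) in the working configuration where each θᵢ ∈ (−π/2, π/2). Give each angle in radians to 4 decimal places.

θ₁ = 1.0473, θ₂ = 0.5238, θ₃ = 1.1348

φ1=0.0° → target in arm frame (-0.0410, 0.1045)
  A=0.2010, B=-0.4910, C=(l²−L²−A²−y'²−z²)/(2L)=-0.3248
  γ=atan2(-0.4910,0.2010)=-1.1822;  ψ=arccos(-0.6121)=2.2295;  θ1=γ+ψ≈1.0473
rotate P by −φ2: (0.1110, -0.0167, -0.4910)
  e−x'=0.0490;  (l²−L²−(e−x')²−y'²−z²)/2L = -0.2032
  √(A²+B²)=0.4934;  θ2 = -1.4713+1.9951 ≈ 0.5238
rotate P by −φ3: (-0.0700, -0.0878, -0.4910)
  e−x'=0.2300;  (l²−L²−(e−x')²−y'²−z²)/2L = -0.3480
  γ=atan2(-0.4910,0.2300)=-1.1327;  ψ=arccos(-0.6417)=2.2676;  θ3=γ+ψ≈1.1348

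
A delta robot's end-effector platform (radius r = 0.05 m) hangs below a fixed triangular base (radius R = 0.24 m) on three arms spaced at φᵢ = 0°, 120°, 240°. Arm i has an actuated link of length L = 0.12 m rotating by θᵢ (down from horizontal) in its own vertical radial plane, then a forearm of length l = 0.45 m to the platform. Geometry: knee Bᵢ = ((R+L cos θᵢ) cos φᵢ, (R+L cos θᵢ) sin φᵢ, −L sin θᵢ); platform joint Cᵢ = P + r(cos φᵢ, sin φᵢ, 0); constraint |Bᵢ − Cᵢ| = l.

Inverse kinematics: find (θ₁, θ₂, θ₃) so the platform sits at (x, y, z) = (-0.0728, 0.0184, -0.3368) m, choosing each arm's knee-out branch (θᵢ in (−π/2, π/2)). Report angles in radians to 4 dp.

arm 1 (φ=0.0°): x'=-0.0728, y'=0.0184
  e−x'=0.2628;  (l²−L²−(e−x')²−y'²−z²)/2L = 0.0219
  √(A²+B²)=0.4272;  θ1 = -0.9082+1.5194 ≈ 0.6112
φ2=120.0° → target in arm frame (0.0523, 0.0538)
  A=0.1377, B=-0.3368, C=(l²−L²−A²−y'²−z²)/(2L)=0.2201
  √(A²+B²)=0.3638;  θ2 = -1.1828+0.9213 ≈ -0.2615
φ3=240.0° → target in arm frame (0.0205, -0.0722)
  A=0.1695, B=-0.3368, C=(l²−L²−A²−y'²−z²)/(2L)=0.1696
  γ=atan2(-0.3368,0.1695)=-1.1045;  ψ=arccos(0.4498)=1.1043;  θ3=γ+ψ≈-0.0002

θ₁ = 0.6112, θ₂ = -0.2615, θ₃ = -0.0002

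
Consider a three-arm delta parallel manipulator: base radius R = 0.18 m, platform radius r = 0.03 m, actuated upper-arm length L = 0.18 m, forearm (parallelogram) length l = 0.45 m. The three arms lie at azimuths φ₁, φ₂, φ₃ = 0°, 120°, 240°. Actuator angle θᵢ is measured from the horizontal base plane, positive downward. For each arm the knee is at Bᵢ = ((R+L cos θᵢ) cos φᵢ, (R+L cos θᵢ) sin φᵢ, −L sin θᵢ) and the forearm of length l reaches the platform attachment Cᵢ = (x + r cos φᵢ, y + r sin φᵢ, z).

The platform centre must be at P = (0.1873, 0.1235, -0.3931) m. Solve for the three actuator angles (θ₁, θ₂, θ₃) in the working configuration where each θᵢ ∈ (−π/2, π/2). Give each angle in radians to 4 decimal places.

θ₁ = -0.0871, θ₂ = 0.6982, θ₃ = 1.3962

arm 1 (φ=0.0°): x'=0.1873, y'=0.1235
  A cos θ + B sin θ = C:  -0.0373·cos θ + -0.3931·sin θ = -0.0030
  θ1 = atan2(B,A) + arccos(C/0.3949) = -0.0871
arm 2 (φ=120.0°): x'=0.0133, y'=-0.2240
  A cos θ + B sin θ = C:  0.1367·cos θ + -0.3931·sin θ = -0.1480
  γ=atan2(-0.3931,0.1367)=-1.2361;  ψ=arccos(-0.3555)=1.9343;  θ2=γ+ψ≈0.6982
φ3=240.0° → target in arm frame (-0.2006, 0.1005)
  A=0.3506, B=-0.3931, C=(l²−L²−A²−y'²−z²)/(2L)=-0.3262
  γ=atan2(-0.3931,0.3506)=-0.8425;  ψ=arccos(-0.6193)=2.2387;  θ3=γ+ψ≈1.3962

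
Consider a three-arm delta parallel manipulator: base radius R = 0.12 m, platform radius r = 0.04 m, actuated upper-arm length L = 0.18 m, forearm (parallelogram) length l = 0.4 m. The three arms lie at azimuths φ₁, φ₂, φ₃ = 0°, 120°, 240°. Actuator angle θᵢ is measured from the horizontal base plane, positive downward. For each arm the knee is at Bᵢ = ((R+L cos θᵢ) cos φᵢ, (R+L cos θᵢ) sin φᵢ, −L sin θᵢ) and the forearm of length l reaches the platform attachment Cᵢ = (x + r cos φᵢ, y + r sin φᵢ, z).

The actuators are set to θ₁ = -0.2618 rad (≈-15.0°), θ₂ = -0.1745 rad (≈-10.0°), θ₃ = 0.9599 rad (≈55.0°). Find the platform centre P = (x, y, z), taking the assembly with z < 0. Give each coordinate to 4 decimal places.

(0.1043, 0.1605, -0.2879)

arm 1 at φ=0.0°: e+L cos θ1 = 0.2539;  centre 1 = (0.2539, 0.0000, 0.0466)
centre 2 = (0.2573·cos120.0°, 0.2573·sin120.0°, 0.0313) = (-0.1286, 0.2228, 0.0313)
arm 3 at φ=240.0°: e+L cos θ3 = 0.1832;  centre 3 = (-0.0916, -0.1587, -0.1474)
subtract pairs → two planes through P
plane₁₂: -0.7650x+0.4456y+-0.0307z = 0.0005
det = 0.5507;  x = 0.0088+-0.3317z,  y = 0.0164+-0.5006z
sphere 1 gives Az²+Bz+C=0 with A=1.3606, B=0.0530, C=-0.0975;  B²−4AC=0.5335;  roots -0.2879, 0.2490;  negative root z = -0.2879
x = 0.1043, y = 0.1605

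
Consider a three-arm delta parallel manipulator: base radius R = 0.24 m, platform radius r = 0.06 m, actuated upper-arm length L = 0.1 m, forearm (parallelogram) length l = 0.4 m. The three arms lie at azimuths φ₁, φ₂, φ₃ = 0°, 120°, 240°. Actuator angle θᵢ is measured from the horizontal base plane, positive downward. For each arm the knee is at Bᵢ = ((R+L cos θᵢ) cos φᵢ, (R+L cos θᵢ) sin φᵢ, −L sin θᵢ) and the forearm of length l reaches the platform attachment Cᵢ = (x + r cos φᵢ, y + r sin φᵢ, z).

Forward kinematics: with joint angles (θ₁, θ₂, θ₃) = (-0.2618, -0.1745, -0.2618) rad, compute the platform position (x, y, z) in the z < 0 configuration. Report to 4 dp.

(0.0023, -0.0040, -0.2652)

φ1=0.0°: virtual centre (0.2766, 0.0000, 0.0259), radius l
O2 = (0.2785·cos120.0°, 0.2785·sin120.0°, 0.0174) = (-0.1392, 0.2412, 0.0174)
φ3=240.0°: virtual centre (-0.1383, -0.2395, 0.0259), radius l
eliminate P² terms by subtracting sphere 1 from 2 and 3
plane₁₂: -0.8317x+0.4823y+-0.0170z = 0.0007
det = 0.7987;  x = -0.0004+-0.0102z,  y = 0.0007+0.0177z
into |P−O₁|² = l²: 1.0004z² + -0.0461z + -0.0826 = 0;  Δ = 0.3327;  z = -0.2652 or 0.3113 → z<0 root = -0.2652
x = 0.0023, y = -0.0040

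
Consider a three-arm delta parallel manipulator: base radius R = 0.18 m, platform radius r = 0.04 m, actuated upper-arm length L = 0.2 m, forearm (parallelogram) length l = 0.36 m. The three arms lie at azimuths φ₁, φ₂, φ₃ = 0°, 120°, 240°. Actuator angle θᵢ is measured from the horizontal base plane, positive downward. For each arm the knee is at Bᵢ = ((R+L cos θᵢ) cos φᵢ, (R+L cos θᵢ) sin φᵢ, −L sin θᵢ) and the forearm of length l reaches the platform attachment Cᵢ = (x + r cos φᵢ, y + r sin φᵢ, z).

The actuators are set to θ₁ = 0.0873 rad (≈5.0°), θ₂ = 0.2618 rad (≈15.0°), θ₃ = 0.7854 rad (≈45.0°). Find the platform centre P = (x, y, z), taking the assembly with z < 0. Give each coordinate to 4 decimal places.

(0.0469, 0.0531, -0.2208)

centre 1 = (0.3392·cos0.0°, 0.3392·sin0.0°, -0.0174) = (0.3392, 0.0000, -0.0174)
centre 2 = (0.3332·cos120.0°, 0.3332·sin120.0°, -0.0518) = (-0.1666, 0.2885, -0.0518)
arm 3 at φ=240.0°: ρ3 = 0.2814;  centre 3 = (-0.1407, -0.2437, -0.1414)
eliminate P² terms by subtracting sphere 1 from 2 and 3
[-1.0117 0.5771 -0.0687]·P = -0.0017;  [-0.9599 -0.4874 -0.2480]·P = -0.0162
det = 1.0471;  x = 0.0097+-0.1686z,  y = 0.0141+-0.1766z
sphere 1 gives Az²+Bz+C=0 with A=1.0596, B=0.1410, C=-0.0205;  B²−4AC=0.1068;  roots -0.2208, 0.0877;  negative root z = -0.2208
x = 0.0469, y = 0.0531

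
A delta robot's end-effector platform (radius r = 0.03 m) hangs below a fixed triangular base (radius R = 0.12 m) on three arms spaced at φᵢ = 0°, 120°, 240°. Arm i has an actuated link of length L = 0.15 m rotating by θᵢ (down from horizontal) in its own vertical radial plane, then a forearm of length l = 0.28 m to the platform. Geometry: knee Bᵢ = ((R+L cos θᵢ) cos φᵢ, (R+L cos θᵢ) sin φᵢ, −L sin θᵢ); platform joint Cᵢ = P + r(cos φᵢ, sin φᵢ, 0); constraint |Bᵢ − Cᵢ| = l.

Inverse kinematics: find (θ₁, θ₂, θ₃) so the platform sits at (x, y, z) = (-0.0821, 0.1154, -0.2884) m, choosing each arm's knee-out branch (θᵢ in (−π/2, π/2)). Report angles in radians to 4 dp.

φ1=0.0° → target in arm frame (-0.0821, 0.1154)
  A cos θ + B sin θ = C:  0.1721·cos θ + -0.2884·sin θ = -0.2340
  θ1 = atan2(B,A) + arccos(C/0.3358) = 1.3090
arm 2 (φ=120.0°): x'=0.1410, y'=0.0134
  A=-0.0510, B=-0.2884, C=(l²−L²−A²−y'²−z²)/(2L)=-0.1002
  γ=atan2(-0.2884,-0.0510)=-1.7458;  ψ=arccos(-0.3421)=1.9199;  θ2=γ+ψ≈0.1741
φ3=240.0° → target in arm frame (-0.0589, -0.1288)
  A cos θ + B sin θ = C:  0.1489·cos θ + -0.2884·sin θ = -0.2201
  γ=atan2(-0.2884,0.1489)=-1.0942;  ψ=arccos(-0.6782)=2.3161;  θ3=γ+ψ≈1.2218

θ₁ = 1.3090, θ₂ = 0.1741, θ₃ = 1.2218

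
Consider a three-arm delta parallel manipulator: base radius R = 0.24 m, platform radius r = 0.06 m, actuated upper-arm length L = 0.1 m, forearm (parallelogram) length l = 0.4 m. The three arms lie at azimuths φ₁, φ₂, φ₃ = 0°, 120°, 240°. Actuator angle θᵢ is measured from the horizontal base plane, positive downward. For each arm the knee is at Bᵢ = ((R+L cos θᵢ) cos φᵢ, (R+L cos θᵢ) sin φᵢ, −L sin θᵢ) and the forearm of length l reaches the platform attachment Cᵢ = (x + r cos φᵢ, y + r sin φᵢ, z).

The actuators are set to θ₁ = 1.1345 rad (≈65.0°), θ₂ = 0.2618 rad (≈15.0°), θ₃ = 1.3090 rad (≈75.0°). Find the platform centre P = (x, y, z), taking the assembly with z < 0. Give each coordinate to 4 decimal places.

(-0.0346, 0.0924, -0.3831)

arm 1 at φ=0.0°: (R−r)+L cos θ1 = 0.2223;  centre 1 = (0.2223, 0.0000, -0.0906)
centre 2 = (0.2766·cos120.0°, 0.2766·sin120.0°, -0.0259) = (-0.1383, 0.2395, -0.0259)
φ3=240.0°: virtual centre (-0.1029, -0.1783, -0.0966), radius l
eliminate P² terms by subtracting sphere 1 from 2 and 3
linear system: -0.7211x+0.4791y = 0.0196−0.1295z; -0.6504x+-0.3566y = -0.0059−-0.0119z
det = 0.5687;  x = -0.0073+0.0712z,  y = 0.0298+-0.1632z
sphere 1 gives Az²+Bz+C=0 with A=1.0317, B=0.1389, C=-0.0982;  B²−4AC=0.4245;  roots -0.3831, 0.2485;  negative root z = -0.3831
x = -0.0346, y = 0.0924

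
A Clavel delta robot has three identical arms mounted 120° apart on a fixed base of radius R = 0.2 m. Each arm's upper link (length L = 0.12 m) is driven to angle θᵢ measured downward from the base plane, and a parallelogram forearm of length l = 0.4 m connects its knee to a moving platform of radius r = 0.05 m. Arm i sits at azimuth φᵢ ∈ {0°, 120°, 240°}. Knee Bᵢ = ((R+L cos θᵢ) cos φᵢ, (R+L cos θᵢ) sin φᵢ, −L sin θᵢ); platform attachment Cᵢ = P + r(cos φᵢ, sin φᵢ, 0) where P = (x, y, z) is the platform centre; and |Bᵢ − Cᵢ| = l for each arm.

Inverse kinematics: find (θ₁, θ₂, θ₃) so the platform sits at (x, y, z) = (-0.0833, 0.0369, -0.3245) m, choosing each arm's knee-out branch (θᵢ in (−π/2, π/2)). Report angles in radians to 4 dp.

θ₁ = 0.7855, θ₂ = -0.1746, θ₃ = 0.2613

φ1=0.0° → target in arm frame (-0.0833, 0.0369)
  A cos θ + B sin θ = C:  0.2333·cos θ + -0.3245·sin θ = -0.0645
  γ=atan2(-0.3245,0.2333)=-0.9475;  ψ=arccos(-0.1615)=1.7330;  θ1=γ+ψ≈0.7855
rotate P by −φ2: (0.0736, 0.0537, -0.3245)
  A=0.0764, B=-0.3245, C=(l²−L²−A²−y'²−z²)/(2L)=0.1316
  γ=atan2(-0.3245,0.0764)=-1.3396;  ψ=arccos(0.3947)=1.1650;  θ2=γ+ψ≈-0.1746
φ3=240.0° → target in arm frame (0.0097, -0.0906)
  A cos θ + B sin θ = C:  0.1403·cos θ + -0.3245·sin θ = 0.0517
  √(A²+B²)=0.3535;  θ3 = -1.1627+1.4240 ≈ 0.2613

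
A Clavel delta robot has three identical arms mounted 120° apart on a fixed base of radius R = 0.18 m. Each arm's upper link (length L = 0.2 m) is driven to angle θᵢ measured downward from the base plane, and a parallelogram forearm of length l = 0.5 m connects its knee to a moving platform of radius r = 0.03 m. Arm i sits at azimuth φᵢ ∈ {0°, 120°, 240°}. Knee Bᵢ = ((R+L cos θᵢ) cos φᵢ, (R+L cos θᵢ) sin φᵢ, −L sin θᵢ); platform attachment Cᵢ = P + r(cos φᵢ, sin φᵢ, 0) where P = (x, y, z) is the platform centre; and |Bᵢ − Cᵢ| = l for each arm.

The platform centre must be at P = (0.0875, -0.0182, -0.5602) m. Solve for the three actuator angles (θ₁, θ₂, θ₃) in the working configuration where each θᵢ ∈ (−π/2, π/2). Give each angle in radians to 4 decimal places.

arm 1 (φ=0.0°): x'=0.0875, y'=-0.0182
  e−x'=0.0625;  (l²−L²−(e−x')²−y'²−z²)/2L = -0.2702
  √(A²+B²)=0.5637;  θ1 = -1.4597+2.0706 ≈ 0.6109
arm 2 (φ=120.0°): x'=-0.0595, y'=-0.0667
  A=0.2095, B=-0.5602, C=(l²−L²−A²−y'²−z²)/(2L)=-0.3804
  γ=atan2(-0.5602,0.2095)=-1.2129;  ψ=arccos(-0.6360)=2.2602;  θ2=γ+ψ≈1.0472
rotate P by −φ3: (-0.0280, 0.0849, -0.5602)
  A cos θ + B sin θ = C:  0.1780·cos θ + -0.5602·sin θ = -0.3568
  √(A²+B²)=0.5878;  θ3 = -1.2632+2.2230 ≈ 0.9599

θ₁ = 0.6109, θ₂ = 1.0472, θ₃ = 0.9599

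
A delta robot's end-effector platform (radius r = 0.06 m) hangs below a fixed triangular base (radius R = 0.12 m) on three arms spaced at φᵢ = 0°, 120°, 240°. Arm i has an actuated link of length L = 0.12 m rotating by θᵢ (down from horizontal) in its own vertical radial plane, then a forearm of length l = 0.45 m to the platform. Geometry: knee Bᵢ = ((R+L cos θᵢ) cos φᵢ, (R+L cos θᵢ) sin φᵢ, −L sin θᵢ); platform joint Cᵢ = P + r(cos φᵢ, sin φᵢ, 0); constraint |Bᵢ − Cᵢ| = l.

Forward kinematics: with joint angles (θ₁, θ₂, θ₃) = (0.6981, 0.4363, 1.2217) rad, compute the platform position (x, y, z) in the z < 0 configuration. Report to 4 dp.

(0.0350, 0.1511, -0.4846)

arm 1 at φ=0.0°: ρ1 = 0.1519;  centre 1 = (0.1519, 0.0000, -0.0771)
arm 2 at φ=120.0°: ρ2 = 0.1688;  centre 2 = (-0.0844, 0.1461, -0.0507)
arm 3 at φ=240.0°: ρ3 = 0.1010;  centre 3 = (-0.0505, -0.0875, -0.1128)
eliminate P² terms by subtracting sphere 1 from 2 and 3
plane₁₂: -0.4726x+0.2923y+0.0528z = 0.0020
Cramer: x(z) = 0.0071-0.0576z;  y(z) = 0.0184-0.2739z
quadratic in z: (1.0783)z²+(0.1609)z+(-0.1752)=0, √Δ=0.8842 → z ∈ {-0.4846, 0.3354}; z = -0.4846 (taking z<0)
x = 0.0350, y = 0.1511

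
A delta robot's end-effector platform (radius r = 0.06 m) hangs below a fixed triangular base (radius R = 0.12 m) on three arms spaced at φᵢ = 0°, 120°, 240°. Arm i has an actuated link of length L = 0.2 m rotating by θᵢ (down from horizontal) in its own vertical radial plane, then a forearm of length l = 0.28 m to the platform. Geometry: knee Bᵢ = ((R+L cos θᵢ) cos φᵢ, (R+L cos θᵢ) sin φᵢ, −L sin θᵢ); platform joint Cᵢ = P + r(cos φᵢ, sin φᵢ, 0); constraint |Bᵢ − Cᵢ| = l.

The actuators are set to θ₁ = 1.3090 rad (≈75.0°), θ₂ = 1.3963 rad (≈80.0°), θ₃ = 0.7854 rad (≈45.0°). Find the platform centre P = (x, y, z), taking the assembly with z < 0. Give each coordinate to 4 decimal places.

(-0.0380, -0.1048, -0.4053)

arm 1 at φ=0.0°: ρ1 = 0.1118;  centre 1 = (0.1118, 0.0000, -0.1932)
arm 2 at φ=120.0°: ρ2 = 0.0947;  centre 2 = (-0.0474, 0.0820, -0.1970)
centre 3 = (0.2014·cos240.0°, 0.2014·sin240.0°, -0.1414) = (-0.1007, -0.1744, -0.1414)
subtract pairs → two planes through P
[-0.3182 0.1641 -0.0076]·P = -0.0020;  [-0.4249 -0.3489 0.1035]·P = 0.0108
det = 0.1807;  x = -0.0058+0.0794z,  y = -0.0238+0.2000z
quadratic in z: (1.0463)z²+(0.3582)z+(-0.0267)=0, √Δ=0.4899 → z ∈ {-0.4053, 0.0629}; z = -0.4053 (taking z<0)
x = -0.0380, y = -0.1048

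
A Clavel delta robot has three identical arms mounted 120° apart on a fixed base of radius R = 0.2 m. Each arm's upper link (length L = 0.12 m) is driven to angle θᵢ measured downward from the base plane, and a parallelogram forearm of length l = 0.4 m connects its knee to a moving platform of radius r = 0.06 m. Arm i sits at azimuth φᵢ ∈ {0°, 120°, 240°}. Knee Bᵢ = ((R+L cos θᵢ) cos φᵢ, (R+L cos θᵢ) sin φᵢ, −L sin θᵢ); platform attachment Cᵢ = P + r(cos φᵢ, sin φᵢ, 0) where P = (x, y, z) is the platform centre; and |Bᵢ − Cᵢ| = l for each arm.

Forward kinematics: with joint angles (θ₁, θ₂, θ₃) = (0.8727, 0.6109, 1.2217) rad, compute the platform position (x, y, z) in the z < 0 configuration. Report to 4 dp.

S1 = (0.2171·cos0.0°, 0.2171·sin0.0°, -0.0919) = (0.2171, 0.0000, -0.0919)
arm 2 at φ=120.0°: ρ2 = 0.2383;  S2 = (-0.1191, 0.2064, -0.0688)
φ3=240.0°: virtual centre (-0.0905, -0.1568, -0.1128), radius l
subtract pairs → two planes through P
linear system: -0.6726x+0.4127y = 0.0059−0.0462z; -0.6153x+-0.3136y = -0.0101−-0.0417z
Cramer: x(z) = 0.0050-0.0058z;  y(z) = 0.0225-0.1214z
sphere 1 gives Az²+Bz+C=0 with A=1.0148, B=0.1809, C=-0.1060;  B²−4AC=0.4631;  roots -0.4244, 0.2462;  negative root z = -0.4244
x = 0.0075, y = 0.0740

(0.0075, 0.0740, -0.4244)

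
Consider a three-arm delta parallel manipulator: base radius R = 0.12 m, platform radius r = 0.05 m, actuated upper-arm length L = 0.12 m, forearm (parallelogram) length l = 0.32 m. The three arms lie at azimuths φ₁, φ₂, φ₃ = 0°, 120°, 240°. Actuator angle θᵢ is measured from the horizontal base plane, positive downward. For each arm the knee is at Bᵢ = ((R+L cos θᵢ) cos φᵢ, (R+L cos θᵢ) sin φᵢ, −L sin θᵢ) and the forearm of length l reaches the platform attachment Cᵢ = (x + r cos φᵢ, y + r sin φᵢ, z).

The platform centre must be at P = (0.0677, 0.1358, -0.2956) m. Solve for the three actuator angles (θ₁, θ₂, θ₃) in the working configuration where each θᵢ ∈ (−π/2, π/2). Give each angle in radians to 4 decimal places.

φ1=0.0° → target in arm frame (0.0677, 0.1358)
  e−x'=0.0023;  (l²−L²−(e−x')²−y'²−z²)/2L = -0.0743
  θ1 = atan2(B,A) + arccos(C/0.2956) = 0.2618
rotate P by −φ2: (0.0838, -0.1265, -0.2956)
  A=-0.0138, B=-0.2956, C=(l²−L²−A²−y'²−z²)/(2L)=-0.0649
  γ=atan2(-0.2956,-0.0138)=-1.6173;  ψ=arccos(-0.2194)=1.7919;  θ2=γ+ψ≈0.1746
arm 3 (φ=240.0°): x'=-0.1515, y'=-0.0093
  A=0.2215, B=-0.2956, C=(l²−L²−A²−y'²−z²)/(2L)=-0.2021
  √(A²+B²)=0.3694;  θ3 = -0.9278+2.1498 ≈ 1.2220

θ₁ = 0.2618, θ₂ = 0.1746, θ₃ = 1.2220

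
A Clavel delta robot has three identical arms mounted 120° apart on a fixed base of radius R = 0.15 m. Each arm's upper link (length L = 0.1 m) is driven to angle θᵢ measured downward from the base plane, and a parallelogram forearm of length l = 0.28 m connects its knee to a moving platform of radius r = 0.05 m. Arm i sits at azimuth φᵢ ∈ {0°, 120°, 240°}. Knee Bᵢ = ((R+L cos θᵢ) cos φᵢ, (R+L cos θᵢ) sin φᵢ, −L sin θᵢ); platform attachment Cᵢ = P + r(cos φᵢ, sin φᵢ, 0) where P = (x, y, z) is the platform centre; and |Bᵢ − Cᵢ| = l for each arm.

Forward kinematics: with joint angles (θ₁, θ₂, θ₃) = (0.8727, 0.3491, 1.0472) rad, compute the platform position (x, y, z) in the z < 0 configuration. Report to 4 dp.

arm 1 at φ=0.0°: ρ1 = 0.1643;  S1 = (0.1643, 0.0000, -0.0766)
φ2=120.0°: virtual centre (-0.0970, 0.1680, -0.0342), radius l
S3 = (0.1500·cos240.0°, 0.1500·sin240.0°, -0.0866) = (-0.0750, -0.1299, -0.0866)
subtract pairs → two planes through P
linear system: -0.5225x+0.3360y = 0.0059−0.0848z; -0.4786x+-0.2598y = -0.0029−-0.0200z
Cramer: x(z) = -0.0020+0.0517z;  y(z) = 0.0146-0.1721z
quadratic in z: (1.0323)z²+(0.1310)z+(-0.0447)=0, √Δ=0.4491 → z ∈ {-0.2810, 0.1541}; z = -0.2810 (taking z<0)
x = -0.0165, y = 0.0630

(-0.0165, 0.0630, -0.2810)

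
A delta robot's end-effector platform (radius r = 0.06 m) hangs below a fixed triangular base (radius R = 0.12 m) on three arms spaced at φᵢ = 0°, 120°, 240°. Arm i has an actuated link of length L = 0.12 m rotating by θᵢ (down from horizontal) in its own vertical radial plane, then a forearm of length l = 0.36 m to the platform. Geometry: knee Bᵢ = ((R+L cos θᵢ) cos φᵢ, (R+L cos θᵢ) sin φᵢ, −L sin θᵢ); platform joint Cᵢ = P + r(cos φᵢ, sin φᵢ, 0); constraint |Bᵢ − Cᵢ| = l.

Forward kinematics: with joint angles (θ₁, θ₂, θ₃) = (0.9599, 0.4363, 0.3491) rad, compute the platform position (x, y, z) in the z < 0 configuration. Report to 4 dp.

(-0.1030, -0.0123, -0.3734)

O1 = (0.1288·cos0.0°, 0.1288·sin0.0°, -0.0983) = (0.1288, 0.0000, -0.0983)
arm 2 at φ=120.0°: e+L cos θ2 = 0.1688;  O2 = (-0.0844, 0.1461, -0.0507)
O3 = (0.1728·cos240.0°, 0.1728·sin240.0°, -0.0410) = (-0.0864, -0.1496, -0.0410)
eliminate P² terms by subtracting sphere 1 from 2 and 3
linear system: -0.4264x+0.2923y = 0.0048−0.0952z; -0.4304x+-0.2992y = 0.0053−0.1145z
Cramer: x(z) = -0.0117+0.2444z;  y(z) = -0.0007+0.0310z
sphere 1 gives Az²+Bz+C=0 with A=1.0607, B=0.1278, C=-0.1002;  B²−4AC=0.4414;  roots -0.3734, 0.2529;  negative root z = -0.3734
x = -0.1030, y = -0.0123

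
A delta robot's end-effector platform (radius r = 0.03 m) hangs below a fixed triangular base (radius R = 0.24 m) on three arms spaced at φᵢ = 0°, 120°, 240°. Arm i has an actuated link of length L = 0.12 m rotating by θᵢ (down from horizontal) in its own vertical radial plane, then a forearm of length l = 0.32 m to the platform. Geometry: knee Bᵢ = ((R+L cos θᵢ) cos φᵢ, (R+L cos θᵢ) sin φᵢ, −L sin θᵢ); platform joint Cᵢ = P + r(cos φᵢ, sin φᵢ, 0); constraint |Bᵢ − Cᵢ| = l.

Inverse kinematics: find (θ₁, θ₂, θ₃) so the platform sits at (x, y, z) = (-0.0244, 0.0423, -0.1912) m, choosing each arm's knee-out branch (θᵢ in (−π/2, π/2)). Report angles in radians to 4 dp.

θ₁ = 0.9595, θ₂ = 0.2621, θ₃ = 0.9597

rotate P by −φ1: (-0.0244, 0.0423, -0.1912)
  A cos θ + B sin θ = C:  0.2344·cos θ + -0.1912·sin θ = -0.0220
  √(A²+B²)=0.3025;  θ1 = -0.6842+1.6437 ≈ 0.9595
φ2=120.0° → target in arm frame (0.0488, 0.0000)
  A cos θ + B sin θ = C:  0.1612·cos θ + -0.1912·sin θ = 0.1061
  γ=atan2(-0.1912,0.1612)=-0.8704;  ψ=arccos(0.4244)=1.1325;  θ2=γ+ψ≈0.2621
rotate P by −φ3: (-0.0244, -0.0423, -0.1912)
  A cos θ + B sin θ = C:  0.2344·cos θ + -0.1912·sin θ = -0.0221
  θ3 = atan2(B,A) + arccos(C/0.3025) = 0.9597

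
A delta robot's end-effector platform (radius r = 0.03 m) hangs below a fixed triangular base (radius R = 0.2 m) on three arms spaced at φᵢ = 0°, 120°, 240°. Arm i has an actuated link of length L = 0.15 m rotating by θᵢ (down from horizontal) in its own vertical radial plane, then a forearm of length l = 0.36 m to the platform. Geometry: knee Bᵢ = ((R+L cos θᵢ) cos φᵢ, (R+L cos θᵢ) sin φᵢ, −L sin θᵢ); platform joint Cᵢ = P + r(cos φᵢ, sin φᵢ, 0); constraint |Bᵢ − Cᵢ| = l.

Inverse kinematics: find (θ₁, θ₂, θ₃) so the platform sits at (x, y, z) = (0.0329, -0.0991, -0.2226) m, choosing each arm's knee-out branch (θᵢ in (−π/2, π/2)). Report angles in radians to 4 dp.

θ₁ = 0.1742, θ₂ = 1.0475, θ₃ = -0.1747

φ1=0.0° → target in arm frame (0.0329, -0.0991)
  e−x'=0.1371;  (l²−L²−(e−x')²−y'²−z²)/2L = 0.0964
  γ=atan2(-0.2226,0.1371)=-1.0188;  ψ=arccos(0.3689)=1.1930;  θ1=γ+ψ≈0.1742
arm 2 (φ=120.0°): x'=-0.1023, y'=0.0211
  A cos θ + B sin θ = C:  0.2723·cos θ + -0.2226·sin θ = -0.0568
  √(A²+B²)=0.3517;  θ2 = -0.6854+1.7329 ≈ 1.0475
arm 3 (φ=240.0°): x'=0.0694, y'=0.0780
  A=0.1006, B=-0.2226, C=(l²−L²−A²−y'²−z²)/(2L)=0.1378
  √(A²+B²)=0.2443;  θ3 = -1.1462+0.9716 ≈ -0.1747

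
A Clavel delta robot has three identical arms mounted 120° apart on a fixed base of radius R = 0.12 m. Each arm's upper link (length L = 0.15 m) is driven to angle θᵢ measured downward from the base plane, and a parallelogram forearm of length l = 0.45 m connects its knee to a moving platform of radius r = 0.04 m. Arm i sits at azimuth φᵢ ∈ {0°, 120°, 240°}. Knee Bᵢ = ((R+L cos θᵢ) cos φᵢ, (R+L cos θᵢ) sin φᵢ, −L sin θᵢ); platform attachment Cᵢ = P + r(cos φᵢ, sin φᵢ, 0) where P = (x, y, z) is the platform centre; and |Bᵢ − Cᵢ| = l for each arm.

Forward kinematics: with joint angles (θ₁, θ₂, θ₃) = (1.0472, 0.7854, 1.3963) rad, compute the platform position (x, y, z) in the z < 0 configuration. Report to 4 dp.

arm 1 at φ=0.0°: (R−r)+L cos θ1 = 0.1550;  centre 1 = (0.1550, 0.0000, -0.1299)
centre 2 = (0.1861·cos120.0°, 0.1861·sin120.0°, -0.1061) = (-0.0930, 0.1611, -0.1061)
centre 3 = (0.1060·cos240.0°, 0.1060·sin240.0°, -0.1477) = (-0.0530, -0.0918, -0.1477)
eliminate P² terms by subtracting sphere 1 from 2 and 3
[-0.4961 0.3223 0.0477]·P = 0.0050;  [-0.4160 -0.1837 -0.0356]·P = -0.0078
Cramer: x(z) = 0.0072-0.0121z;  y(z) = 0.0264-0.1666z
sphere 1 gives Az²+Bz+C=0 with A=1.0279, B=0.2546, C=-0.1631;  B²−4AC=0.7353;  roots -0.5409, 0.2933;  negative root z = -0.5409
x = 0.0137, y = 0.1165

(0.0137, 0.1165, -0.5409)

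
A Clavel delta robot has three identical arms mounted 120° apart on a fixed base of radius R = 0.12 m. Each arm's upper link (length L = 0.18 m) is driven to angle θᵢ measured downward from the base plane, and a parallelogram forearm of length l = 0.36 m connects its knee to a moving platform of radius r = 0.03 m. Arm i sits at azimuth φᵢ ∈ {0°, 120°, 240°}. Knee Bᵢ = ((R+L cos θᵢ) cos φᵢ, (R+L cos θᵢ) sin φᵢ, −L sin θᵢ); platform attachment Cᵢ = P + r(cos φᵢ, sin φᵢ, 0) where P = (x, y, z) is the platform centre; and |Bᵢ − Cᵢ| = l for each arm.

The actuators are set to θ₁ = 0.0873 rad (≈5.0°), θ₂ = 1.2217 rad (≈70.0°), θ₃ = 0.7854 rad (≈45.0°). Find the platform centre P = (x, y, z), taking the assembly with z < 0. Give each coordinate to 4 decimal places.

S1 = (0.2693·cos0.0°, 0.2693·sin0.0°, -0.0157) = (0.2693, 0.0000, -0.0157)
S2 = (0.1516·cos120.0°, 0.1516·sin120.0°, -0.1691) = (-0.0758, 0.1313, -0.1691)
arm 3 at φ=240.0°: e+L cos θ3 = 0.2173;  S3 = (-0.1086, -0.1882, -0.1273)
subtract pairs → two planes through P
[-0.6902 0.2625 -0.3069]·P = -0.0212;  [-0.7559 -0.3763 -0.2232]·P = -0.0094
det = 0.4582;  x = 0.0228+-0.3799z,  y = -0.0209+0.1701z
into |P−S₁|² = l²: 1.1733z² + 0.2116z + -0.0681 = 0;  Δ = 0.3646;  z = -0.3475 or 0.1671 → z<0 root = -0.3475
x = 0.1548, y = -0.0800

(0.1548, -0.0800, -0.3475)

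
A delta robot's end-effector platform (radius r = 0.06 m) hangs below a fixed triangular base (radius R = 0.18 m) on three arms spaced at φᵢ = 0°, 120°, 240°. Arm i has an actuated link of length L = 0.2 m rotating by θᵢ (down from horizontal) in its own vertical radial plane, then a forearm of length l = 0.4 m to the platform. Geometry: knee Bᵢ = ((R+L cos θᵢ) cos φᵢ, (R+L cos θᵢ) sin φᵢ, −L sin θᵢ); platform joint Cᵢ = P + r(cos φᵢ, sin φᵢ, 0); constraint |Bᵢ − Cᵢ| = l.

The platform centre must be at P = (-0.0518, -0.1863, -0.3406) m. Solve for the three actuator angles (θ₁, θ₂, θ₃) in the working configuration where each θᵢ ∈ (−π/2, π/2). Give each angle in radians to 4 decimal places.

arm 1 (φ=0.0°): x'=-0.0518, y'=-0.1863
  A=0.1718, B=-0.3406, C=(l²−L²−A²−y'²−z²)/(2L)=-0.1506
  θ1 = atan2(B,A) + arccos(C/0.3815) = 0.8729
rotate P by −φ2: (-0.1354, 0.1380, -0.3406)
  A cos θ + B sin θ = C:  0.2554·cos θ + -0.3406·sin θ = -0.2008
  √(A²+B²)=0.4257;  θ2 = -0.9273+2.0619 ≈ 1.1345
rotate P by −φ3: (0.1872, 0.0483, -0.3406)
  A=-0.0672, B=-0.3406, C=(l²−L²−A²−y'²−z²)/(2L)=-0.0072
  θ3 = atan2(B,A) + arccos(C/0.3472) = -0.1743

θ₁ = 0.8729, θ₂ = 1.1345, θ₃ = -0.1743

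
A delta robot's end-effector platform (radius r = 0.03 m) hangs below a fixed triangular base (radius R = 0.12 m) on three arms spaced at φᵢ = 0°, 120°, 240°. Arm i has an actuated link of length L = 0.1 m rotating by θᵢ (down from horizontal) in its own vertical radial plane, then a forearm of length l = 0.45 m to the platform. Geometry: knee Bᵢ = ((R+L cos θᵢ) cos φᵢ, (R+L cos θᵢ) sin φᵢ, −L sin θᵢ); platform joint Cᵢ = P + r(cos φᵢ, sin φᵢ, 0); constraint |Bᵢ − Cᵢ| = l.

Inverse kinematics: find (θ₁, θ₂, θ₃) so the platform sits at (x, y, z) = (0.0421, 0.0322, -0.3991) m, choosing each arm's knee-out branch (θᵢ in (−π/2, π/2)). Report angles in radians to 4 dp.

arm 1 (φ=0.0°): x'=0.0421, y'=0.0322
  e−x'=0.0479;  (l²−L²−(e−x')²−y'²−z²)/2L = 0.1494
  θ1 = atan2(B,A) + arccos(C/0.4020) = -0.2615
φ2=120.0° → target in arm frame (0.0068, -0.0526)
  e−x'=0.0832;  (l²−L²−(e−x')²−y'²−z²)/2L = 0.1177
  θ2 = atan2(B,A) + arccos(C/0.4077) = -0.0874
rotate P by −φ3: (-0.0489, 0.0204, -0.3991)
  A=0.1389, B=-0.3991, C=(l²−L²−A²−y'²−z²)/(2L)=0.0675
  √(A²+B²)=0.4226;  θ3 = -1.2358+1.4104 ≈ 0.1746

θ₁ = -0.2615, θ₂ = -0.0874, θ₃ = 0.1746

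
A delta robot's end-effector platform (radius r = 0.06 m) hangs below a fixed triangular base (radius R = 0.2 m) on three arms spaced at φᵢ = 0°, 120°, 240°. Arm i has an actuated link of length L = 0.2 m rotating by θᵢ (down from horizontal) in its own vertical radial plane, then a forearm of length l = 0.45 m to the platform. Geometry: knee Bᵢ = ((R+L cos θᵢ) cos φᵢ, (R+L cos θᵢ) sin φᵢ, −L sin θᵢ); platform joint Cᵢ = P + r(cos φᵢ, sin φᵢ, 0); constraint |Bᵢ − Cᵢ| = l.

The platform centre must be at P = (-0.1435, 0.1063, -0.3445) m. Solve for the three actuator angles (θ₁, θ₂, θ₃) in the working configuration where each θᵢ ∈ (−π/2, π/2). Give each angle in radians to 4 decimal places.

φ1=0.0° → target in arm frame (-0.1435, 0.1063)
  A cos θ + B sin θ = C:  0.2835·cos θ + -0.3445·sin θ = -0.1196
  θ1 = atan2(B,A) + arccos(C/0.4462) = 0.9600
rotate P by −φ2: (0.1638, 0.0711, -0.3445)
  e−x'=-0.0238;  (l²−L²−(e−x')²−y'²−z²)/2L = 0.0955
  γ=atan2(-0.3445,-0.0238)=-1.6398;  ψ=arccos(0.2765)=1.2906;  θ2=γ+ψ≈-0.3492
φ3=240.0° → target in arm frame (-0.0203, -0.1774)
  A cos θ + B sin θ = C:  0.1603·cos θ + -0.3445·sin θ = -0.0334
  θ3 = atan2(B,A) + arccos(C/0.3800) = 0.5235

θ₁ = 0.9600, θ₂ = -0.3492, θ₃ = 0.5235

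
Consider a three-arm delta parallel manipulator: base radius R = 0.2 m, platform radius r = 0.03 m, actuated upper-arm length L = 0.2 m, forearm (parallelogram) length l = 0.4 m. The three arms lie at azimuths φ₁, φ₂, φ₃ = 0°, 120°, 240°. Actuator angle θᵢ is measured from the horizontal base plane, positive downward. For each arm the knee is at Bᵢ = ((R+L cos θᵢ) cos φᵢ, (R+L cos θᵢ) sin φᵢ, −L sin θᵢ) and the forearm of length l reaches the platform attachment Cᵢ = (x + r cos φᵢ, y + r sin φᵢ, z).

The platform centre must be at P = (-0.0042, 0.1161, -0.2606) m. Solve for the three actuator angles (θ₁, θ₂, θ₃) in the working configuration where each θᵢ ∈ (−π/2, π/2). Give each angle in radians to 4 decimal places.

φ1=0.0° → target in arm frame (-0.0042, 0.1161)
  e−x'=0.1742;  (l²−L²−(e−x')²−y'²−z²)/2L = 0.0207
  γ=atan2(-0.2606,0.1742)=-0.9816;  ψ=arccos(0.0659)=1.5048;  θ1=γ+ψ≈0.5233
φ2=120.0° → target in arm frame (0.1026, -0.0544)
  e−x'=0.0674;  (l²−L²−(e−x')²−y'²−z²)/2L = 0.1115
  √(A²+B²)=0.2692;  θ2 = -1.3179+1.1438 ≈ -0.1741
φ3=240.0° → target in arm frame (-0.0984, -0.0617)
  e−x'=0.2684;  (l²−L²−(e−x')²−y'²−z²)/2L = -0.0595
  θ3 = atan2(B,A) + arccos(C/0.3741) = 0.9598

θ₁ = 0.5233, θ₂ = -0.1741, θ₃ = 0.9598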